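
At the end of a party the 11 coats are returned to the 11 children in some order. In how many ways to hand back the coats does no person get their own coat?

14684570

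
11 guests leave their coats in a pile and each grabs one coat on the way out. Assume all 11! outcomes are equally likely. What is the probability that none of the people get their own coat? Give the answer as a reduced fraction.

1468457/3991680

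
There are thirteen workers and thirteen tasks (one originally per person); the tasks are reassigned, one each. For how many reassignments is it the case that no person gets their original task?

2290792932

The subfactorial !13 = [13!/e] (nearest integer).
13! = 6227020800, and 6227020800/e ≈ 2290792932.07, so !13 = 2290792932.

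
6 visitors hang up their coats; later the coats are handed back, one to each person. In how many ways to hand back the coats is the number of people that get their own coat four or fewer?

719

Sum C(6,i)·!(6-i) for i = 0..4:
  i=0: C(6,0)·!6 = 1·265 = 265
  i=1: C(6,1)·!5 = 6·44 = 264
  i=2: C(6,2)·!4 = 15·9 = 135
  i=3: C(6,3)·!3 = 20·2 = 40
  i=4: C(6,4)·!2 = 15·1 = 15
Total = 719.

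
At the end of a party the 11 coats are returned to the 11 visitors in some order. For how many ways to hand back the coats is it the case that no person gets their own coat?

The number of derangements of 11 is !11 = Σ_{k=0}^{11} (-1)^k·11!/k!
= 11! - 11!/1! + 11!/2! - 11!/3! + 11!/4! - 11!/5! + 11!/6! - 11!/7! + 11!/8! - 11!/9! + 11!/10! - 11!/11!
= 39916800 - 39916800 + 19958400 - 6652800 + 1663200 - 332640 + 55440 - 7920 + 990 - 110 + 11 - 1
= 14684570

14684570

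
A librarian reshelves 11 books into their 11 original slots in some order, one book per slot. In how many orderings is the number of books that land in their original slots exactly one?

14684571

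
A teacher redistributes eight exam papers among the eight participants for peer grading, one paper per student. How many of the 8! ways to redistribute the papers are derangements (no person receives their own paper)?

By inclusion-exclusion, !8 = Σ (-1)^k · 8!/k! for k=0..8
= 8! - 8!/1! + 8!/2! - 8!/3! + 8!/4! - 8!/5! + 8!/6! - 8!/7! + 8!/8!
= 40320 - 40320 + 20160 - 6720 + 1680 - 336 + 56 - 8 + 1
= 14833

14833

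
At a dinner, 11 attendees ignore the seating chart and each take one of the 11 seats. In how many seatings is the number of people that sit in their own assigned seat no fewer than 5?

146114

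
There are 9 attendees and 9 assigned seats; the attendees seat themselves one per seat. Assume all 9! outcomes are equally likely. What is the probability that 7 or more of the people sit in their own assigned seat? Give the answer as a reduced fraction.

Favorable outcomes: Σ_{i≥7} C(9,i)·!(9-i) = 36·1 + 9·0 + 1·1 = 37.
Total outcomes: 9! = 362880.
Probability = 37/362880 = 37/362880.

37/362880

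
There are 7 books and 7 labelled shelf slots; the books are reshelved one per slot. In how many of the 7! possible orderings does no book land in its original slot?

By inclusion-exclusion, !7 = Σ (-1)^k · 7!/k! for k=0..7
= 7! - 7!/1! + 7!/2! - 7!/3! + 7!/4! - 7!/5! + 7!/6! - 7!/7!
= 5040 - 5040 + 2520 - 840 + 210 - 42 + 7 - 1
= 1854

1854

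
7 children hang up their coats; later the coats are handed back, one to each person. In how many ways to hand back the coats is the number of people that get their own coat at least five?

Sum C(7,i)·!(7-i) for i = 5..7:
  i=5: C(7,5)·!2 = 21·1 = 21
  i=6: C(7,6)·!1 = 7·0 = 0
  i=7: C(7,7)·!0 = 1·1 = 1
Total = 22.

22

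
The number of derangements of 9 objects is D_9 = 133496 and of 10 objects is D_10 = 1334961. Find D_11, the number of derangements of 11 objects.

D_11 = (11-1)·(D_10 + D_9) = 10·(1334961 + 133496) = 10·1468457 = 14684570.

14684570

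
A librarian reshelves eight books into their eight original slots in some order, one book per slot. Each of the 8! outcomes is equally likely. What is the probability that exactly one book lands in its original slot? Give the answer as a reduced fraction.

103/280

Favorable outcomes: C(8,1)·!7 = 8·1854 = 14832.
Total outcomes: 8! = 40320.
Probability = 14832/40320 = 103/280.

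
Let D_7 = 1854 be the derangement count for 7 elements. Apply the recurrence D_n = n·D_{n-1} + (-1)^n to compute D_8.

14833

D_8 = 8·1854 + 1 = 14833.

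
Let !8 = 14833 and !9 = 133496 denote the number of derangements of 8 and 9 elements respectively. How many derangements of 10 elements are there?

!10 = (10-1)·(!9 + !8) = 9·(133496 + 14833) = 9·148329 = 1334961.

1334961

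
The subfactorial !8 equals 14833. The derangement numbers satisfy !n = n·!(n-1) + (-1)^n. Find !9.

!9 = 9·14833 - 1 = 133496.

133496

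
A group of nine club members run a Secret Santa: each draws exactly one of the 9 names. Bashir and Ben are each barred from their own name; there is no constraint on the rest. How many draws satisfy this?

287280

Let A_j be the event that the j-th constrained one is fixed. By inclusion-exclusion over the 2 events:
Σ_{j=0}^{2} (-1)^j C(2,j)(9-j)!
= C(2,0)·9! - C(2,1)·8! + C(2,2)·7!
= 362880 - 80640 + 5040
= 287280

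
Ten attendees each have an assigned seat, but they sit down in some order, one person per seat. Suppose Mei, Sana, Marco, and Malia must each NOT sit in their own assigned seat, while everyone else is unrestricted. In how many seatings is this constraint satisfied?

Let A_j be the event that the j-th constrained one is fixed. By inclusion-exclusion over the 4 events:
Σ_{j=0}^{4} (-1)^j C(4,j)(10-j)!
= C(4,0)·10! - C(4,1)·9! + C(4,2)·8! - C(4,3)·7! + C(4,4)·6!
= 3628800 - 1451520 + 241920 - 20160 + 720
= 2399760

2399760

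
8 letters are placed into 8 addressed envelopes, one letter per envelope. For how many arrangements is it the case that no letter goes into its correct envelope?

14833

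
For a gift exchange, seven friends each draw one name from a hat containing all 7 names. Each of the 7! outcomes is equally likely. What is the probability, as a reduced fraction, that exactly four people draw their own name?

Favorable outcomes: C(7,4)·!3 = 35·2 = 70.
Total outcomes: 7! = 5040.
Probability = 70/5040 = 1/72.

1/72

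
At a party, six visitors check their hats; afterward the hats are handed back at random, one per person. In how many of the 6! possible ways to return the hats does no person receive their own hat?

265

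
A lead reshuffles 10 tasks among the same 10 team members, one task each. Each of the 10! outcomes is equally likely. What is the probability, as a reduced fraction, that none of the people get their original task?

16481/44800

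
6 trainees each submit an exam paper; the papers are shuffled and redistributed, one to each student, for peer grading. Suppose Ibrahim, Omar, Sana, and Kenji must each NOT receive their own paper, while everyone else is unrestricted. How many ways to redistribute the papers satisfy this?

Let A_j be the event that the j-th constrained one is fixed. By inclusion-exclusion over the 4 events:
Σ_{j=0}^{4} (-1)^j C(4,j)(6-j)!
= C(4,0)·6! - C(4,1)·5! + C(4,2)·4! - C(4,3)·3! + C(4,4)·2!
= 720 - 480 + 144 - 24 + 2
= 362

362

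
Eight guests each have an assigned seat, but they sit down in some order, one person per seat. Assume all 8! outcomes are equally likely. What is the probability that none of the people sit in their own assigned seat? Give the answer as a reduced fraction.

2119/5760

Favorable outcomes: !8 = 14833.
Total outcomes: 8! = 40320.
Probability = 14833/40320 = 2119/5760.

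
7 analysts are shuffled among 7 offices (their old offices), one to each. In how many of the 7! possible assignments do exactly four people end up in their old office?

70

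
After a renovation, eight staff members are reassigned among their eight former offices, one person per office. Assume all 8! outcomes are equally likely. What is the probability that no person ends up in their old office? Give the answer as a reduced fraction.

2119/5760

Favorable outcomes: !8 = 14833.
Total outcomes: 8! = 40320.
Probability = 14833/40320 = 2119/5760.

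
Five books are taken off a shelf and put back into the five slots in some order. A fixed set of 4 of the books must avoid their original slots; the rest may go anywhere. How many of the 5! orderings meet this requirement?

Inclusion-exclusion on the 4 forbidden self-matches:
Σ_{j=0}^{4} (-1)^j C(4,j)(5-j)!
= C(4,0)·5! - C(4,1)·4! + C(4,2)·3! - C(4,3)·2! + C(4,4)·1!
= 120 - 96 + 36 - 8 + 1
= 53

53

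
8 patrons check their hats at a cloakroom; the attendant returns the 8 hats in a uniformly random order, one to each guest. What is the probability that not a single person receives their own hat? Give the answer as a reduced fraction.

2119/5760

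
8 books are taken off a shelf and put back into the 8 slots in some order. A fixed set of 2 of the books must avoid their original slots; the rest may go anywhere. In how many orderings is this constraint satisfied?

30960

Let A_j be the event that the j-th constrained one is fixed. By inclusion-exclusion over the 2 events:
Σ_{j=0}^{2} (-1)^j C(2,j)(8-j)!
= C(2,0)·8! - C(2,1)·7! + C(2,2)·6!
= 40320 - 10080 + 720
= 30960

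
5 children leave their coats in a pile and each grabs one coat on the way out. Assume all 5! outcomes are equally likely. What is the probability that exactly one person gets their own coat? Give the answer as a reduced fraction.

Favorable outcomes: C(5,1)·!4 = 5·9 = 45.
Total outcomes: 5! = 120.
Probability = 45/120 = 3/8.

3/8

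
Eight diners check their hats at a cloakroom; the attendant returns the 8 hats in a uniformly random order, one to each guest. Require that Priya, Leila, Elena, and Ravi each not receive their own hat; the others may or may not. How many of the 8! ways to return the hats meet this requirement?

24024

Let A_j be the event that the j-th constrained one is fixed. By inclusion-exclusion over the 4 events:
Σ_{j=0}^{4} (-1)^j C(4,j)(8-j)!
= C(4,0)·8! - C(4,1)·7! + C(4,2)·6! - C(4,3)·5! + C(4,4)·4!
= 40320 - 20160 + 4320 - 480 + 24
= 24024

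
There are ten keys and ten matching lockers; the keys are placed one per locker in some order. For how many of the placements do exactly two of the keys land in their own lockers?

667485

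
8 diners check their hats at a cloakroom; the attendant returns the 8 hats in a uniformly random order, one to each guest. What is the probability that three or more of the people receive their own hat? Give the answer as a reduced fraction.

647/8064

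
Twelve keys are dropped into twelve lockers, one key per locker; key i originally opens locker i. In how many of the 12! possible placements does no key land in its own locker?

176214841

By inclusion-exclusion, !12 = Σ (-1)^k · 12!/k! for k=0..12
= 12! - 12!/1! + 12!/2! - 12!/3! + 12!/4! - 12!/5! + 12!/6! - 12!/7! + 12!/8! - 12!/9! + 12!/10! - 12!/11! + 12!/12!
= 479001600 - 479001600 + 239500800 - 79833600 + 19958400 - 3991680 + 665280 - 95040 + 11880 - 1320 + 132 - 12 + 1
= 176214841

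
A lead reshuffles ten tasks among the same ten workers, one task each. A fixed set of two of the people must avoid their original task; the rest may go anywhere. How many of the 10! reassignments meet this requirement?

Inclusion-exclusion on the 2 forbidden self-matches:
Σ_{j=0}^{2} (-1)^j C(2,j)(10-j)!
= C(2,0)·10! - C(2,1)·9! + C(2,2)·8!
= 3628800 - 725760 + 40320
= 2943360

2943360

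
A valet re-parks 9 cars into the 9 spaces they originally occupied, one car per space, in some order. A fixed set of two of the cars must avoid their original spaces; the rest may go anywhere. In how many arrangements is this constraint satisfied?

287280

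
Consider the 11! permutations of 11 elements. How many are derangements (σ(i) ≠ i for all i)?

By inclusion-exclusion, !11 = Σ (-1)^k · 11!/k! for k=0..11
= 11! - 11!/1! + 11!/2! - 11!/3! + 11!/4! - 11!/5! + 11!/6! - 11!/7! + 11!/8! - 11!/9! + 11!/10! - 11!/11!
= 39916800 - 39916800 + 19958400 - 6652800 + 1663200 - 332640 + 55440 - 7920 + 990 - 110 + 11 - 1
= 14684570

14684570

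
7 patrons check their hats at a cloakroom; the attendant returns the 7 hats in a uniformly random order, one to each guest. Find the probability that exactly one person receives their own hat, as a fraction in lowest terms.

53/144

Favorable outcomes: C(7,1)·!6 = 7·265 = 1855.
Total outcomes: 7! = 5040.
Probability = 1855/5040 = 53/144.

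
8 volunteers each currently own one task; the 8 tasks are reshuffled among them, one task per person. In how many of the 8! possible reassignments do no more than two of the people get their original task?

37085

Sum C(8,i)·!(8-i) for i = 0..2:
  i=0: C(8,0)·!8 = 1·14833 = 14833
  i=1: C(8,1)·!7 = 8·1854 = 14832
  i=2: C(8,2)·!6 = 28·265 = 7420
Total = 37085.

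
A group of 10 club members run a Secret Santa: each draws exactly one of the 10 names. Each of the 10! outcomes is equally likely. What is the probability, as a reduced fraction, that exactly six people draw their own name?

Favorable outcomes: C(10,6)·!4 = 210·9 = 1890.
Total outcomes: 10! = 3628800.
Probability = 1890/3628800 = 1/1920.

1/1920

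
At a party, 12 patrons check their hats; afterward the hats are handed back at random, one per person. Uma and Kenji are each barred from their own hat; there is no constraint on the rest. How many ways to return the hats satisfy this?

Inclusion-exclusion on the 2 forbidden self-matches:
Σ_{j=0}^{2} (-1)^j C(2,j)(12-j)!
= C(2,0)·12! - C(2,1)·11! + C(2,2)·10!
= 479001600 - 79833600 + 3628800
= 402796800

402796800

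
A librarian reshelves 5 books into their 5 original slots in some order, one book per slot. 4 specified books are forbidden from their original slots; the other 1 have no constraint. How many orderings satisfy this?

53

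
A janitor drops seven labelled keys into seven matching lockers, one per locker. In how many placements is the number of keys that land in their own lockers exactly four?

70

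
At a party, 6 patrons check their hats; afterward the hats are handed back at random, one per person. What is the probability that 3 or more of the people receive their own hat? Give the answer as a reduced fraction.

Favorable outcomes: Σ_{i≥3} C(6,i)·!(6-i) = 20·2 + 15·1 + 6·0 + 1·1 = 56.
Total outcomes: 6! = 720.
Probability = 56/720 = 7/90.

7/90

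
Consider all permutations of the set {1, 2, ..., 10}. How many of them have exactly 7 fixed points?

Choose which 7 of the 10 are fixed: C(10,7) = 120.
The other 3 form a derangement: !3 = 2.
Total: 120 × 2 = 240.

240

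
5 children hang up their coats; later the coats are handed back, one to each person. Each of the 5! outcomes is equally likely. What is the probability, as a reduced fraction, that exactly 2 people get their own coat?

Favorable outcomes: C(5,2)·!3 = 10·2 = 20.
Total outcomes: 5! = 120.
Probability = 20/120 = 1/6.

1/6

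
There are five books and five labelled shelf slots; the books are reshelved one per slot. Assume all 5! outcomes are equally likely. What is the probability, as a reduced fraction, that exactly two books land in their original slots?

1/6

Favorable outcomes: C(5,2)·!3 = 10·2 = 20.
Total outcomes: 5! = 120.
Probability = 20/120 = 1/6.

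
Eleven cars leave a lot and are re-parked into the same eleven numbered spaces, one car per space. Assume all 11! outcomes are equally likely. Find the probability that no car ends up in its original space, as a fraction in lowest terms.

1468457/3991680

Favorable outcomes: !11 = 14684570.
Total outcomes: 11! = 39916800.
Probability = 14684570/39916800 = 1468457/3991680.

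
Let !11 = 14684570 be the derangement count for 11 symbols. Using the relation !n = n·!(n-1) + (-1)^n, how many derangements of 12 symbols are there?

!12 = 12·14684570 + 1 = 176214841.

176214841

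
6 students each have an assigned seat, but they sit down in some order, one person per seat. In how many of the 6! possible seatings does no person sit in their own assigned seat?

Recurrence: !6 = 6·!5 + (-1)^6.
!6 = 6·44 + 1 = 265

265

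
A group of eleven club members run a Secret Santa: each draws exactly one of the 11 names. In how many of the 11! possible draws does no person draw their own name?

14684570

By inclusion-exclusion, !11 = Σ (-1)^k · 11!/k! for k=0..11
= 11! - 11!/1! + 11!/2! - 11!/3! + 11!/4! - 11!/5! + 11!/6! - 11!/7! + 11!/8! - 11!/9! + 11!/10! - 11!/11!
= 39916800 - 39916800 + 19958400 - 6652800 + 1663200 - 332640 + 55440 - 7920 + 990 - 110 + 11 - 1
= 14684570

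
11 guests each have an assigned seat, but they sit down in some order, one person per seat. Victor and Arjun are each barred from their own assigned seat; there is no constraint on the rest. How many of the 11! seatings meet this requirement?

Inclusion-exclusion on the 2 forbidden self-matches:
Σ_{j=0}^{2} (-1)^j C(2,j)(11-j)!
= C(2,0)·11! - C(2,1)·10! + C(2,2)·9!
= 39916800 - 7257600 + 362880
= 33022080

33022080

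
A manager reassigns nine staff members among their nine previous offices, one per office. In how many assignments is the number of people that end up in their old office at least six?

205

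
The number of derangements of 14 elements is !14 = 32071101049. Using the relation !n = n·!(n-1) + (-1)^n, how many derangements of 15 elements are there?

!15 = 15·32071101049 - 1 = 481066515734.

481066515734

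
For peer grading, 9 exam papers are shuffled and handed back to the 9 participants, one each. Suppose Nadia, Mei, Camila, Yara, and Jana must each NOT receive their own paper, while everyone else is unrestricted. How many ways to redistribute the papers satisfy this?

205056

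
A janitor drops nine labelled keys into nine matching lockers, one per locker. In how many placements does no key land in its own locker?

!9 = 9! · Σ_{k=0}^{9} (-1)^k/k!
= 9! - 9!/1! + 9!/2! - 9!/3! + 9!/4! - 9!/5! + 9!/6! - 9!/7! + 9!/8! - 9!/9!
= 362880 - 362880 + 181440 - 60480 + 15120 - 3024 + 504 - 72 + 9 - 1
= 133496

133496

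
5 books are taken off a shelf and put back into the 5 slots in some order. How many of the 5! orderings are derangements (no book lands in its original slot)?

44

!5 is the nearest integer to 5!/e.
5! = 120, and 120/e ≈ 44.15, so !5 = 44.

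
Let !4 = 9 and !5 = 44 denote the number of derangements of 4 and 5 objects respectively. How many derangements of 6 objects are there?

265

!6 = (6-1)·(!5 + !4) = 5·(44 + 9) = 5·53 = 265.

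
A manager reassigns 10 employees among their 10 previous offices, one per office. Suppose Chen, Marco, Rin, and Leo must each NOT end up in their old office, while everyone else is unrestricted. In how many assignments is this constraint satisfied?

2399760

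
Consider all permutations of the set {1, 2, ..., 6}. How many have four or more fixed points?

16

Sum C(6,i)·!(6-i) for i = 4..6:
  i=4: C(6,4)·!2 = 15·1 = 15
  i=5: C(6,5)·!1 = 6·0 = 0
  i=6: C(6,6)·!0 = 1·1 = 1
Total = 16.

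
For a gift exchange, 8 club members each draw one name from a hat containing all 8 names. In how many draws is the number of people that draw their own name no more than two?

37085

# with exactly i fixed is C(8,i)·!(8-i); sum over i=0..2:
  i=0: C(8,0)·!8 = 1·14833 = 14833
  i=1: C(8,1)·!7 = 8·1854 = 14832
  i=2: C(8,2)·!6 = 28·265 = 7420
Total = 37085.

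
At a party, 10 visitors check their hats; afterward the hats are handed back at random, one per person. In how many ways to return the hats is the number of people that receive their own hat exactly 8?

Choose which 8 of the 10 are fixed: C(10,8) = 45.
The remaining 2 must be deranged: !2 = 1.
Total: 45 × 1 = 45.

45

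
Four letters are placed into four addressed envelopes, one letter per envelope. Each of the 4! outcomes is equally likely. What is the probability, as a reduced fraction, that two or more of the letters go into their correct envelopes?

Favorable outcomes: Σ_{i≥2} C(4,i)·!(4-i) = 6·1 + 4·0 + 1·1 = 7.
Total outcomes: 4! = 24.
Probability = 7/24 = 7/24.

7/24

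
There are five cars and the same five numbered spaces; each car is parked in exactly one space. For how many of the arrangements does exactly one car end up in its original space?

45

Pick the single fixed position: C(5,1) = 5 ways.
The remaining 4 must be deranged: !4 = 9.
Total: 5 × 9 = 45.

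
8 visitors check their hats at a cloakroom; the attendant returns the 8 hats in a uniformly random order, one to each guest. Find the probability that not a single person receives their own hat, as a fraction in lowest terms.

Favorable outcomes: !8 = 14833.
Total outcomes: 8! = 40320.
Probability = 14833/40320 = 2119/5760.

2119/5760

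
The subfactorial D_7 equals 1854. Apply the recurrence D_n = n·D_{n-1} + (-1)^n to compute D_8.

14833

D_8 = 8·1854 + 1 = 14833.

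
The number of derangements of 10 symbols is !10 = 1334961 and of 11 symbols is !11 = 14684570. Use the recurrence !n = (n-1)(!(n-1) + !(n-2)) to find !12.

176214841

!12 = (12-1)·(!11 + !10) = 11·(14684570 + 1334961) = 11·16019531 = 176214841.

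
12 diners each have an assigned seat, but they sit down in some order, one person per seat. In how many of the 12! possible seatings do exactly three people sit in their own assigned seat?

Choose which 3 of the 12 are fixed: C(12,3) = 220.
The other 9 form a derangement: !9 = 133496.
Total: 220 × 133496 = 29369120.

29369120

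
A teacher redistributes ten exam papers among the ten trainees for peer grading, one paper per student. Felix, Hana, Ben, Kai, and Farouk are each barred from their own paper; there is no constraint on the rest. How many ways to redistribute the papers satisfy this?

Inclusion-exclusion on the 5 forbidden self-matches:
Σ_{j=0}^{5} (-1)^j C(5,j)(10-j)!
= C(5,0)·10! - C(5,1)·9! + C(5,2)·8! - C(5,3)·7! + C(5,4)·6! - C(5,5)·5!
= 3628800 - 1814400 + 403200 - 50400 + 3600 - 120
= 2170680

2170680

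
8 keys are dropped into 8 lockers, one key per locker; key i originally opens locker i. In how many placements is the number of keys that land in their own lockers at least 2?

10655

# with exactly i fixed is C(8,i)·!(8-i); sum over i=2..8:
  i=2: C(8,2)·!6 = 28·265 = 7420
  i=3: C(8,3)·!5 = 56·44 = 2464
  i=4: C(8,4)·!4 = 70·9 = 630
  i=5: C(8,5)·!3 = 56·2 = 112
  i=6: C(8,6)·!2 = 28·1 = 28
  i=7: C(8,7)·!1 = 8·0 = 0
  i=8: C(8,8)·!0 = 1·1 = 1
Total = 10655.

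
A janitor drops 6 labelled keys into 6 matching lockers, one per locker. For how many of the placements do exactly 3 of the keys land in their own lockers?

40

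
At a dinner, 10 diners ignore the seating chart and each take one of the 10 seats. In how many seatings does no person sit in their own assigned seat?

1334961

!10 = 10! · Σ_{k=0}^{10} (-1)^k/k!
= 10! - 10!/1! + 10!/2! - 10!/3! + 10!/4! - 10!/5! + 10!/6! - 10!/7! + 10!/8! - 10!/9! + 10!/10!
= 3628800 - 3628800 + 1814400 - 604800 + 151200 - 30240 + 5040 - 720 + 90 - 10 + 1
= 1334961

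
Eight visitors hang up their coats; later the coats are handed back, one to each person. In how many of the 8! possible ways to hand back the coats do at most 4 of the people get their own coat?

Sum C(8,i)·!(8-i) for i = 0..4:
  i=0: C(8,0)·!8 = 1·14833 = 14833
  i=1: C(8,1)·!7 = 8·1854 = 14832
  i=2: C(8,2)·!6 = 28·265 = 7420
  i=3: C(8,3)·!5 = 56·44 = 2464
  i=4: C(8,4)·!4 = 70·9 = 630
Total = 40179.

40179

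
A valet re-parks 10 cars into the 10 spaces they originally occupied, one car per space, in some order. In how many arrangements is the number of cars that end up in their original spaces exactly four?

Pick the 4 fixed positions: C(10,4) = 210 ways.
The other 6 form a derangement: !6 = 265.
Total: 210 × 265 = 55650.

55650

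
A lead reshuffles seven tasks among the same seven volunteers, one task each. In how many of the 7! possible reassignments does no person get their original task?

!7 = 7! · Σ_{k=0}^{7} (-1)^k/k!
= 7! - 7!/1! + 7!/2! - 7!/3! + 7!/4! - 7!/5! + 7!/6! - 7!/7!
= 5040 - 5040 + 2520 - 840 + 210 - 42 + 7 - 1
= 1854

1854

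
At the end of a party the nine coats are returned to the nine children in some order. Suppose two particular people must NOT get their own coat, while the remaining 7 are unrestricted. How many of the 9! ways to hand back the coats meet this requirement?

287280

Let A_j be the event that the j-th constrained one is fixed. By inclusion-exclusion over the 2 events:
Σ_{j=0}^{2} (-1)^j C(2,j)(9-j)!
= C(2,0)·9! - C(2,1)·8! + C(2,2)·7!
= 362880 - 80640 + 5040
= 287280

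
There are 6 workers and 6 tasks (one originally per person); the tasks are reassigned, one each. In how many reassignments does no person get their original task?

265

!6 = 6! · Σ_{k=0}^{6} (-1)^k/k!
= 6! - 6!/1! + 6!/2! - 6!/3! + 6!/4! - 6!/5! + 6!/6!
= 720 - 720 + 360 - 120 + 30 - 6 + 1
= 265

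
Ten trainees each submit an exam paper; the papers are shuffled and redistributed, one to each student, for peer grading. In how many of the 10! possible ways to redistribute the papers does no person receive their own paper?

Recurrence: !10 = 9·(!9 + !8).
!10 = 9·(133496 + 14833) = 9·148329 = 1334961

1334961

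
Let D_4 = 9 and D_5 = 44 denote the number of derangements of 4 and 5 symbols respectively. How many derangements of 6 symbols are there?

265

D_6 = (6-1)·(D_5 + D_4) = 5·(44 + 9) = 5·53 = 265.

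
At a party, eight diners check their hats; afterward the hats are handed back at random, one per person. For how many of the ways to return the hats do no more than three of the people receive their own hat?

39549

# with exactly i fixed is C(8,i)·!(8-i); sum over i=0..3:
  i=0: C(8,0)·!8 = 1·14833 = 14833
  i=1: C(8,1)·!7 = 8·1854 = 14832
  i=2: C(8,2)·!6 = 28·265 = 7420
  i=3: C(8,3)·!5 = 56·44 = 2464
Total = 39549.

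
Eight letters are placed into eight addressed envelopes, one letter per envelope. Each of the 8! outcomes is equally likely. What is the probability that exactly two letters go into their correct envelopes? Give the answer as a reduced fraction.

53/288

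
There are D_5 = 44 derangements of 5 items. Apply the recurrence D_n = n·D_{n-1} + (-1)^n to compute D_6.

D_6 = 6·44 + 1 = 265.

265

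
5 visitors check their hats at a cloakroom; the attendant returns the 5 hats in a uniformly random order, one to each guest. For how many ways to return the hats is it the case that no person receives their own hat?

44

Recurrence: !5 = 4·(!4 + !3).
!5 = 4·(9 + 2) = 4·11 = 44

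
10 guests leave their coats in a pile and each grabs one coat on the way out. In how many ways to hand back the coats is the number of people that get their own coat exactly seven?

Choose which 7 of the 10 are fixed: C(10,7) = 120.
The remaining 3 must be deranged: !3 = 2.
Total: 120 × 2 = 240.

240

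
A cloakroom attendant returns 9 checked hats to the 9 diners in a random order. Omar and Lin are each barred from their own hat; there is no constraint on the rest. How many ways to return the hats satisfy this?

Let A_j be the event that the j-th constrained one is fixed. By inclusion-exclusion over the 2 events:
Σ_{j=0}^{2} (-1)^j C(2,j)(9-j)!
= C(2,0)·9! - C(2,1)·8! + C(2,2)·7!
= 362880 - 80640 + 5040
= 287280

287280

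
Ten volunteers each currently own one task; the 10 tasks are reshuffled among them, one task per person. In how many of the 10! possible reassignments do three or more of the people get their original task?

291394

# with exactly i fixed is C(10,i)·!(10-i); sum over i=3..10:
  i=3: C(10,3)·!7 = 120·1854 = 222480
  i=4: C(10,4)·!6 = 210·265 = 55650
  i=5: C(10,5)·!5 = 252·44 = 11088
  i=6: C(10,6)·!4 = 210·9 = 1890
  i=7: C(10,7)·!3 = 120·2 = 240
  i=8: C(10,8)·!2 = 45·1 = 45
  i=9: C(10,9)·!1 = 10·0 = 0
  i=10: C(10,10)·!0 = 1·1 = 1
Total = 291394.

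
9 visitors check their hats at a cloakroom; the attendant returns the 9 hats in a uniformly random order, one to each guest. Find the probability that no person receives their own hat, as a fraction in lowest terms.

16687/45360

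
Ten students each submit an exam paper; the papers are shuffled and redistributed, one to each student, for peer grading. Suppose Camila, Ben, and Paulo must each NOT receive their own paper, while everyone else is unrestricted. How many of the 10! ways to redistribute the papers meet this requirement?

Inclusion-exclusion on the 3 forbidden self-matches:
Σ_{j=0}^{3} (-1)^j C(3,j)(10-j)!
= C(3,0)·10! - C(3,1)·9! + C(3,2)·8! - C(3,3)·7!
= 3628800 - 1088640 + 120960 - 5040
= 2656080

2656080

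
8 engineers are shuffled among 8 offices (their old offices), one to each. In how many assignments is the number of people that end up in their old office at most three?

Sum C(8,i)·!(8-i) for i = 0..3:
  i=0: C(8,0)·!8 = 1·14833 = 14833
  i=1: C(8,1)·!7 = 8·1854 = 14832
  i=2: C(8,2)·!6 = 28·265 = 7420
  i=3: C(8,3)·!5 = 56·44 = 2464
Total = 39549.

39549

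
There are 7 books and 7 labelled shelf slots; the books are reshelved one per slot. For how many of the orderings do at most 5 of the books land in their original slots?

5039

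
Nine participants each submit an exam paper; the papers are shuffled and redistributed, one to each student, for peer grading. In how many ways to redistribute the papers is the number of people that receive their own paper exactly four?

Choose which 4 of the 9 are fixed: C(9,4) = 126.
The remaining 5 must be deranged: !5 = 44.
Total: 126 × 44 = 5544.

5544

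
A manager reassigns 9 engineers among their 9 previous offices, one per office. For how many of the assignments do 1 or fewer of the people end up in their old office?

Sum C(9,i)·!(9-i) for i = 0..1:
  i=0: C(9,0)·!9 = 1·133496 = 133496
  i=1: C(9,1)·!8 = 9·14833 = 133497
Total = 266993.

266993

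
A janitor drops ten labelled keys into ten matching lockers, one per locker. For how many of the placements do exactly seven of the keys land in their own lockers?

Pick the 7 fixed positions: C(10,7) = 120 ways.
The remaining 3 must be deranged: !3 = 2.
Total: 120 × 2 = 240.

240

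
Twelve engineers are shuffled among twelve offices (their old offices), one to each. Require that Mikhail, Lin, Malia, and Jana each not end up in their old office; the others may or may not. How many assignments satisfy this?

339696000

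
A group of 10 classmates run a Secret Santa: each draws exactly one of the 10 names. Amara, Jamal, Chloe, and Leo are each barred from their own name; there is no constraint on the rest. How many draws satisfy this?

2399760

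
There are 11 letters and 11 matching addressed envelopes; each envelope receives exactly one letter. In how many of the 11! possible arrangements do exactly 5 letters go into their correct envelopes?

122430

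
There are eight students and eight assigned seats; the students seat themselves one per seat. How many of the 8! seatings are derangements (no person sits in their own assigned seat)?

14833

!8 = 8! · Σ_{k=0}^{8} (-1)^k/k!
= 8! - 8!/1! + 8!/2! - 8!/3! + 8!/4! - 8!/5! + 8!/6! - 8!/7! + 8!/8!
= 40320 - 40320 + 20160 - 6720 + 1680 - 336 + 56 - 8 + 1
= 14833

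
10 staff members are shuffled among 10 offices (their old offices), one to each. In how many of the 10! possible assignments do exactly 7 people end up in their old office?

Pick the 7 fixed positions: C(10,7) = 120 ways.
The other 3 form a derangement: !3 = 2.
Total: 120 × 2 = 240.

240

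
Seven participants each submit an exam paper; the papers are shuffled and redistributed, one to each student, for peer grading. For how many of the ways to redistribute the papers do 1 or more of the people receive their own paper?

Sum C(7,i)·!(7-i) for i = 1..7:
  i=1: C(7,1)·!6 = 7·265 = 1855
  i=2: C(7,2)·!5 = 21·44 = 924
  i=3: C(7,3)·!4 = 35·9 = 315
  i=4: C(7,4)·!3 = 35·2 = 70
  i=5: C(7,5)·!2 = 21·1 = 21
  i=6: C(7,6)·!1 = 7·0 = 0
  i=7: C(7,7)·!0 = 1·1 = 1
Total = 3186.

3186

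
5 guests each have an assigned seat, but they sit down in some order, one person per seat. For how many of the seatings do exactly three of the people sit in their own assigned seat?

10

Choose which 3 of the 5 are fixed: C(5,3) = 10.
The remaining 2 must be deranged: !2 = 1.
Total: 10 × 1 = 10.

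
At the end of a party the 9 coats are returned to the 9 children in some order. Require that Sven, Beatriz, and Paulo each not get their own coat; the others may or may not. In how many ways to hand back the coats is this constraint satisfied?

256320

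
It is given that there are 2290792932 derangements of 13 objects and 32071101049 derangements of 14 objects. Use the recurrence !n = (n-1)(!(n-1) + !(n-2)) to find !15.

481066515734

!15 = (15-1)·(!14 + !13) = 14·(32071101049 + 2290792932) = 14·34361893981 = 481066515734.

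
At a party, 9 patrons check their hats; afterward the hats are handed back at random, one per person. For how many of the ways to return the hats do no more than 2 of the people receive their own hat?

Sum C(9,i)·!(9-i) for i = 0..2:
  i=0: C(9,0)·!9 = 1·133496 = 133496
  i=1: C(9,1)·!8 = 9·14833 = 133497
  i=2: C(9,2)·!7 = 36·1854 = 66744
Total = 333737.

333737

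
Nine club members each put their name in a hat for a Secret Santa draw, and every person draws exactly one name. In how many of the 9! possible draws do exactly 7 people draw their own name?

Choose which 7 of the 9 are fixed: C(9,7) = 36.
The other 2 form a derangement: !2 = 1.
Total: 36 × 1 = 36.

36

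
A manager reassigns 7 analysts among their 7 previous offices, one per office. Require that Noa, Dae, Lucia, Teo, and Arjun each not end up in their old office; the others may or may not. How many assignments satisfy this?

Let A_j be the event that the j-th constrained one is fixed. By inclusion-exclusion over the 5 events:
Σ_{j=0}^{5} (-1)^j C(5,j)(7-j)!
= C(5,0)·7! - C(5,1)·6! + C(5,2)·5! - C(5,3)·4! + C(5,4)·3! - C(5,5)·2!
= 5040 - 3600 + 1200 - 240 + 30 - 2
= 2428

2428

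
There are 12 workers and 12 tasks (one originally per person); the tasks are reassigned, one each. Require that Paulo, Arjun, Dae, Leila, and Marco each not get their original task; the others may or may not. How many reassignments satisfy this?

312273360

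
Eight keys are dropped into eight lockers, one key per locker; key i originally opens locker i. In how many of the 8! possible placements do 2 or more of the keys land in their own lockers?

Sum C(8,i)·!(8-i) for i = 2..8:
  i=2: C(8,2)·!6 = 28·265 = 7420
  i=3: C(8,3)·!5 = 56·44 = 2464
  i=4: C(8,4)·!4 = 70·9 = 630
  i=5: C(8,5)·!3 = 56·2 = 112
  i=6: C(8,6)·!2 = 28·1 = 28
  i=7: C(8,7)·!1 = 8·0 = 0
  i=8: C(8,8)·!0 = 1·1 = 1
Total = 10655.

10655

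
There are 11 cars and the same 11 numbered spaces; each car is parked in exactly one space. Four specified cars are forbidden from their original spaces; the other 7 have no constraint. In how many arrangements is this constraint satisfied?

Inclusion-exclusion on the 4 forbidden self-matches:
Σ_{j=0}^{4} (-1)^j C(4,j)(11-j)!
= C(4,0)·11! - C(4,1)·10! + C(4,2)·9! - C(4,3)·8! + C(4,4)·7!
= 39916800 - 14515200 + 2177280 - 161280 + 5040
= 27422640

27422640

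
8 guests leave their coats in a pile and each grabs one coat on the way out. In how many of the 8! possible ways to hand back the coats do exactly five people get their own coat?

112

Choose which 5 of the 8 are fixed: C(8,5) = 56.
The remaining 3 must be deranged: !3 = 2.
Total: 56 × 2 = 112.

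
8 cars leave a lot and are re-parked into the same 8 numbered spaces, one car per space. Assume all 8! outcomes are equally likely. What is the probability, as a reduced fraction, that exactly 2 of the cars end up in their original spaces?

53/288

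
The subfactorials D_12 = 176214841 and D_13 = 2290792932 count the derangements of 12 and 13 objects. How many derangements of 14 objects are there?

D_14 = (14-1)·(D_13 + D_12) = 13·(2290792932 + 176214841) = 13·2467007773 = 32071101049.

32071101049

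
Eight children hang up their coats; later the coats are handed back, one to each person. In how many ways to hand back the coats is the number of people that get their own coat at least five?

Sum C(8,i)·!(8-i) for i = 5..8:
  i=5: C(8,5)·!3 = 56·2 = 112
  i=6: C(8,6)·!2 = 28·1 = 28
  i=7: C(8,7)·!1 = 8·0 = 0
  i=8: C(8,8)·!0 = 1·1 = 1
Total = 141.

141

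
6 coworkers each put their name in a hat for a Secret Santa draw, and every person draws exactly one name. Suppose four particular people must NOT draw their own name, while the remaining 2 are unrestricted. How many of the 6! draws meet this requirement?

Let A_j be the event that the j-th constrained one is fixed. By inclusion-exclusion over the 4 events:
Σ_{j=0}^{4} (-1)^j C(4,j)(6-j)!
= C(4,0)·6! - C(4,1)·5! + C(4,2)·4! - C(4,3)·3! + C(4,4)·2!
= 720 - 480 + 144 - 24 + 2
= 362

362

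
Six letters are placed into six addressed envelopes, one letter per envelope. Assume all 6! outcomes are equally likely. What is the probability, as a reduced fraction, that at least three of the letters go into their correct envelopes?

7/90

Favorable outcomes: Σ_{i≥3} C(6,i)·!(6-i) = 20·2 + 15·1 + 6·0 + 1·1 = 56.
Total outcomes: 6! = 720.
Probability = 56/720 = 7/90.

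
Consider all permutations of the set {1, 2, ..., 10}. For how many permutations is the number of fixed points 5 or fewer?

3626624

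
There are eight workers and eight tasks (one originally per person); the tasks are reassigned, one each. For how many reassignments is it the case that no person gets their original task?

14833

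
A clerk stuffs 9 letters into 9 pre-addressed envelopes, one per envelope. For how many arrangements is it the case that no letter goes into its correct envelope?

The number of derangements of 9 is !9 = Σ_{k=0}^{9} (-1)^k·9!/k!
= 9! - 9!/1! + 9!/2! - 9!/3! + 9!/4! - 9!/5! + 9!/6! - 9!/7! + 9!/8! - 9!/9!
= 362880 - 362880 + 181440 - 60480 + 15120 - 3024 + 504 - 72 + 9 - 1
= 133496

133496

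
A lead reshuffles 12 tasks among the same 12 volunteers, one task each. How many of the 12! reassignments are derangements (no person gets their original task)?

The number of derangements of 12 is !12 = Σ_{k=0}^{12} (-1)^k·12!/k!
= 12! - 12!/1! + 12!/2! - 12!/3! + 12!/4! - 12!/5! + 12!/6! - 12!/7! + 12!/8! - 12!/9! + 12!/10! - 12!/11! + 12!/12!
= 479001600 - 479001600 + 239500800 - 79833600 + 19958400 - 3991680 + 665280 - 95040 + 11880 - 1320 + 132 - 12 + 1
= 176214841

176214841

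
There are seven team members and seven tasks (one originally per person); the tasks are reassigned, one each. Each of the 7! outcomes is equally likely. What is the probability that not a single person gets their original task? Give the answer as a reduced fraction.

103/280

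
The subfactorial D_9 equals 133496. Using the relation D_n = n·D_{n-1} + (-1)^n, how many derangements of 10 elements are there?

1334961

D_10 = 10·133496 + 1 = 1334961.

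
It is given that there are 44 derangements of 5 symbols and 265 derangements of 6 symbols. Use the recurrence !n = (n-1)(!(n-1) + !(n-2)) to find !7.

1854

!7 = (7-1)·(!6 + !5) = 6·(265 + 44) = 6·309 = 1854.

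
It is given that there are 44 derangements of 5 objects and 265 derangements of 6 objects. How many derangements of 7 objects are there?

!7 = (7-1)·(!6 + !5) = 6·(265 + 44) = 6·309 = 1854.

1854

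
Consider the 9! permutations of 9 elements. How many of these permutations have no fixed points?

Use !n = n·!(n-1) + (-1)^n.
!9 = 9·14833 - 1 = 133496

133496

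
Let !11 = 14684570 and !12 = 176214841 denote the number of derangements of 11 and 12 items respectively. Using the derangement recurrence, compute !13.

!13 = (13-1)·(!12 + !11) = 12·(176214841 + 14684570) = 12·190899411 = 2290792932.

2290792932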